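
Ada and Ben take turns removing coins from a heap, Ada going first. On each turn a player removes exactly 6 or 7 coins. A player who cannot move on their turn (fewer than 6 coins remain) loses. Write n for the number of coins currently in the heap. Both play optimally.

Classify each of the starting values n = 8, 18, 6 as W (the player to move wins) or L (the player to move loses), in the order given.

8: W, 18: L, 6: W

Classify positions by backward induction: terminal positions (no move available) are L. From any other position, the mover wins iff some move reaches an L.
n=0: no move → L
n=1: no move → L
n=2: no move → L
n=3: no move → L
n=4: no move → L
n=5: no move → L
n=6: can move to 0, which is L ⇒ W
n=7: can move to 1, which is L ⇒ W
n=8: can move to 2, which is L ⇒ W
n=9: can move to 3, which is L ⇒ W
n=10: can move to 4, which is L ⇒ W
n=11: can move to 5, which is L ⇒ W
n=12: can move to 5, which is L ⇒ W
n=13: moves to 7(W), 6(W); every one is W ⇒ L
n=14: moves to 8(W), 7(W); every one is W ⇒ L
n=15: moves to 9(W), 8(W); every one is W ⇒ L
n=16: moves to 10(W), 9(W); every one is W ⇒ L
n=17: moves to 11(W), 10(W); every one is W ⇒ L
n=18: moves to 12(W), 11(W); every one is W ⇒ L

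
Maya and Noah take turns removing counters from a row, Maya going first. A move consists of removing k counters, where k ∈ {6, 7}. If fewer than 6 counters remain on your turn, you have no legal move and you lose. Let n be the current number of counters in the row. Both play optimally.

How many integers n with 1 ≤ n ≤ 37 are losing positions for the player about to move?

17

Build the W/L table. Terminal = L. A non-terminal position is W if it has a move to some L; otherwise it is L.
n=0: no move → L
n=1: no move → L
n=2: no move → L
n=3: no move → L
n=4: no move → L
n=5: no move → L
n=6: can move to 0, which is L ⇒ W
n=7: can move to 1, which is L ⇒ W
n=8: can move to 2, which is L ⇒ W
n=9: can move to 3, which is L ⇒ W
n=10: can move to 4, which is L ⇒ W
n=11: can move to 5, which is L ⇒ W
n=12: can move to 5, which is L ⇒ W
n=13: moves to 7(W), 6(W); every one is W ⇒ L
n=14: moves to 8(W), 7(W); every one is W ⇒ L
n=15: moves to 9(W), 8(W); every one is W ⇒ L
n=16: moves to 10(W), 9(W); every one is W ⇒ L
n=17: moves to 11(W), 10(W); every one is W ⇒ L
n=18: moves to 12(W), 11(W); every one is W ⇒ L
n=19: can move to 13, which is L ⇒ W
n=20: can move to 14, which is L ⇒ W
n=21: can move to 15, which is L ⇒ W
n=22: can move to 16, which is L ⇒ W
n=23: can move to 17, which is L ⇒ W
n=24: can move to 18, which is L ⇒ W
n=25: can move to 18, which is L ⇒ W
n=26: moves to 20(W), 19(W); every one is W ⇒ L
n=27: moves to 21(W), 20(W); every one is W ⇒ L
n=28: moves to 22(W), 21(W); every one is W ⇒ L
n=29: moves to 23(W), 22(W); every one is W ⇒ L
n=30: moves to 24(W), 23(W); every one is W ⇒ L
n=31: moves to 25(W), 24(W); every one is W ⇒ L
n=32: can move to 26, which is L ⇒ W
n=33: can move to 27, which is L ⇒ W
n=34: can move to 28, which is L ⇒ W
n=35: can move to 29, which is L ⇒ W
n=36: can move to 30, which is L ⇒ W
n=37: can move to 31, which is L ⇒ W
L entries with 1 ≤ n ≤ 37 (n=0 is outside the asked range and is not counted): n = 1, 2, 3, 4, 5, 13, 14, 15, 16, 17, 18, 26, 27, 28, 29, 30, 31; that makes 17.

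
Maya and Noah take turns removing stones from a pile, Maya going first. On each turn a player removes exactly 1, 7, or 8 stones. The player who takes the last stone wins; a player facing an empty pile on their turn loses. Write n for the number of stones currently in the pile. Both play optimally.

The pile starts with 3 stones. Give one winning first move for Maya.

Classify positions by backward induction: terminal positions (no move available) are L. From any other position, the mover wins iff some move reaches an L.
n=0: no move → L
n=1: →0(L), so W
n=2: →1(W) only, which is W, so L
n=3: →2(L), so W
From 3, the L positions reachable in one move are: 2.

Remove 1, leaving 2.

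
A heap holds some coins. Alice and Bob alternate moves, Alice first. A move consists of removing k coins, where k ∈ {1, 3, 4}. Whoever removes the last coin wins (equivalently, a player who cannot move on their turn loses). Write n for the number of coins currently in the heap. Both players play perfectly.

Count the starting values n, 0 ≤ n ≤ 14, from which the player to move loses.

5

Classify positions by backward induction: terminal positions (no move available) are L. From any other position, the mover wins iff some move reaches an L.
n=0: no move → L
n=1: reaches L-position 0 → W
n=2: only reaches 1(W), which is W → L
n=3: reaches L-position 2 → W
n=4: reaches L-position 0 → W
n=5: reaches L-position 2 → W
n=6: reaches L-position 2 → W
n=7: only reaches 6(W), 4(W), 3(W), all W → L
n=8: reaches L-position 7 → W
n=9: only reaches 8(W), 6(W), 5(W), all W → L
n=10: reaches L-position 9 → W
n=11: reaches L-position 7 → W
n=12: reaches L-position 9 → W
n=13: reaches L-position 9 → W
n=14: only reaches 13(W), 11(W), 10(W), all W → L
L entries with 0 ≤ n ≤ 14: n = 0, 2, 7, 9, 14; that makes 5.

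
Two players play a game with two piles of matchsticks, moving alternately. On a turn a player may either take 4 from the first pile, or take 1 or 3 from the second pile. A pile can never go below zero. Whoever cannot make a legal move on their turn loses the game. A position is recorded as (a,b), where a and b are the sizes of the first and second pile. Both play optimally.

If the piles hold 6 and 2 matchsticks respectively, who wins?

The first player wins.

Positions with no move are L. A position that does have a move is losing for the player to move precisely when every available move leads to a winning position for the opponent. Fill in the labels:
No move ever increases a pile, so every position that can arise here has a ≤ 6 and b ≤ 2; it is enough to label the cells with 0 ≤ a ≤ 6 and 0 ≤ b ≤ 2.
Every move lowers a or b (never raises either), so fill the grid row by row in increasing a, and left to right within a row: each cell's successors are then already labelled.
      b=0  b=1  b=2
a=0:    L    W    L
a=1:    L    W    L
a=2:    L    W    L
a=3:    L    W    L
a=4:    W    L    W
a=5:    W    L    W
a=6:    W    L    W
Cells with no legal move (terminal, hence L): (0,0), (1,0), (2,0), (3,0).
The remaining L cells, each justified by listing all of its moves:
(0,2): L (sole option (0,1)(W) is W)
(1,2): L (sole option (1,1)(W) is W)
(2,2): L (sole option (2,1)(W) is W)
(3,2): L (sole option (3,1)(W) is W)
(4,1): L (options (0,1)(W), (4,0)(W) are all W)
(5,1): L (options (1,1)(W), (5,0)(W) are all W)
(6,1): L (options (2,1)(W), (6,0)(W) are all W)
Every other cell has at least one move into one of the L cells above, so it is W.
The starting position (6,2) is W: the player to move should move to (2,2), handing over an L position.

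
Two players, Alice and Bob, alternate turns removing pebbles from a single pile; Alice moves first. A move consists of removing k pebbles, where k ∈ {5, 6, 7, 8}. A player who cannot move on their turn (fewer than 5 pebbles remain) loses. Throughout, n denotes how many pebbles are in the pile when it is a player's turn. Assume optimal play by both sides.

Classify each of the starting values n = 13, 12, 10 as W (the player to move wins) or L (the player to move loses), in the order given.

Build the W/L table. Terminal = L. A non-terminal position is W if it has a move to some L; otherwise it is L.
n=0: no move → L
n=1: no move → L
n=2: no move → L
n=3: no move → L
n=4: no move → L
n=5: can move to 0, which is L ⇒ W
n=6: can move to 1, which is L ⇒ W
n=7: can move to 2, which is L ⇒ W
n=8: can move to 3, which is L ⇒ W
n=9: can move to 4, which is L ⇒ W
n=10: can move to 4, which is L ⇒ W
n=11: can move to 4, which is L ⇒ W
n=12: can move to 4, which is L ⇒ W
n=13: moves to 8(W), 7(W), 6(W), 5(W); every one is W ⇒ L

13: L, 12: W, 10: W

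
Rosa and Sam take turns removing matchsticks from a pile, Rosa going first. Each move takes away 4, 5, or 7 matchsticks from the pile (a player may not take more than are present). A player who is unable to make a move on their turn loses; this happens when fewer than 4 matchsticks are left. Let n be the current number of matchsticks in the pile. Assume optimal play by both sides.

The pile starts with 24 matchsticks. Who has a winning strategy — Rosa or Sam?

Work bottom-up. With no move the player to move loses. Otherwise the position is W if at least one move leads to an L position for the opponent, and L if every move leads to a W.
n=0: no move → L
n=1: no move → L
n=2: no move → L
n=3: no move → L
n=4: reaches L-position 0 → W
n=5: reaches L-position 1 → W
n=6: reaches L-position 2 → W
n=7: reaches L-position 3 → W
n=8: reaches L-position 3 → W
n=9: reaches L-position 2 → W
n=10: reaches L-position 3 → W
n=11: only reaches 7(W), 6(W), 4(W), all W → L
n=12: only reaches 8(W), 7(W), 5(W), all W → L
n=13: only reaches 9(W), 8(W), 6(W), all W → L
n=14: only reaches 10(W), 9(W), 7(W), all W → L
n=15: reaches L-position 11 → W
n=16: reaches L-position 12 → W
n=17: reaches L-position 13 → W
n=18: reaches L-position 14 → W
n=19: reaches L-position 14 → W
n=20: reaches L-position 13 → W
n=21: reaches L-position 14 → W
n=22: only reaches 18(W), 17(W), 15(W), all W → L
n=23: only reaches 19(W), 18(W), 16(W), all W → L
n=24: only reaches 20(W), 19(W), 17(W), all W → L
Every move from 24 reaches a W position, so the mover loses.

Sam wins.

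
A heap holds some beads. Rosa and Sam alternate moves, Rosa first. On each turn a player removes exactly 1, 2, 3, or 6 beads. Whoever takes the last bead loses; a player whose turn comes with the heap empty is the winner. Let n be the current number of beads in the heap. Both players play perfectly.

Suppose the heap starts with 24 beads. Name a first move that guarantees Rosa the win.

Label each position W (a win for the player to move) or L (a loss). A position with no legal move is W; any other position is W exactly when some move reaches an L, and L when every move reaches a W.
n=0: no move; the opponent has just taken the last bead and therefore loses → W
n=1: the only move is to 0(W), a W ⇒ L
n=2: can move to 1, which is L ⇒ W
n=3: can move to 1, which is L ⇒ W
n=4: can move to 1, which is L ⇒ W
n=5: moves to 4(W), 3(W), 2(W); every one is W ⇒ L
n=6: can move to 5, which is L ⇒ W
n=7: can move to 5, which is L ⇒ W
n=8: can move to 5, which is L ⇒ W
n=9: moves to 8(W), 7(W), 6(W), 3(W); every one is W ⇒ L
n=10: can move to 9, which is L ⇒ W
n=11: can move to 9, which is L ⇒ W
n=12: can move to 9, which is L ⇒ W
n=13: moves to 12(W), 11(W), 10(W), 7(W); every one is W ⇒ L
n=14: can move to 13, which is L ⇒ W
n=15: can move to 13, which is L ⇒ W
n=16: can move to 13, which is L ⇒ W
n=17: moves to 16(W), 15(W), 14(W), 11(W); every one is W ⇒ L
n=18: can move to 17, which is L ⇒ W
n=19: can move to 17, which is L ⇒ W
n=20: can move to 17, which is L ⇒ W
n=21: moves to 20(W), 19(W), 18(W), 15(W); every one is W ⇒ L
n=22: can move to 21, which is L ⇒ W
n=23: can move to 21, which is L ⇒ W
n=24: can move to 21, which is L ⇒ W
From 24, the L positions reachable in one move are: 21.

Remove 3, leaving 21.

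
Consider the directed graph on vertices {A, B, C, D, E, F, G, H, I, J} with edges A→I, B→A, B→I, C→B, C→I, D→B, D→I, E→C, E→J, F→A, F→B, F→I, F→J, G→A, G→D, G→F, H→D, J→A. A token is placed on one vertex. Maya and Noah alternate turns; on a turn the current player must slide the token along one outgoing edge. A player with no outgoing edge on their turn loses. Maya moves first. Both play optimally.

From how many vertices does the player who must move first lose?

4

Use the standard recursion: the mover loses at a terminal position; elsewhere, the mover wins exactly when some move hands the opponent an L position.
Every edge goes from a vertex to one that appears earlier in the order I, A, B, J, C, D, E, F, G, H, so processing vertices in that order labels each vertex after all of its successors.
I: no outgoing edge → L
A: reaches L-position I → W
B: reaches L-position I → W
J: only reaches A(W), which is W → L
C: reaches L-position I → W
D: reaches L-position I → W
E: reaches L-position J → W
F: reaches L-position J → W
G: only reaches F(W), D(W), A(W), all W → L
H: only reaches D(W), which is W → L
The L vertices are G, H, I, J; that is 4 in all.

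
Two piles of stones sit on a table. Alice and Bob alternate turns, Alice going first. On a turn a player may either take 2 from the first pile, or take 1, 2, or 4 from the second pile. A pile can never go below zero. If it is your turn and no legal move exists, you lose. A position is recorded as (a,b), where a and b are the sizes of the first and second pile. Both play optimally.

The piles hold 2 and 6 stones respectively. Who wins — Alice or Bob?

Use the standard recursion: the mover loses at a terminal position; elsewhere, the mover wins exactly when some move hands the opponent an L position.
No move ever increases a pile, so every position that can arise here has a ≤ 2 and b ≤ 6; it is enough to label the cells with 0 ≤ a ≤ 2 and 0 ≤ b ≤ 6.
Every move lowers a or b (never raises either), so fill the grid row by row in increasing a, and left to right within a row: each cell's successors are then already labelled.
      b=0  b=1  b=2  b=3  b=4  b=5  b=6
a=0:    L    W    W    L    W    W    L
a=1:    L    W    W    L    W    W    L
a=2:    W    L    W    W    L    W    W
Cells with no legal move (terminal, hence L): (0,0), (1,0).
The remaining L cells, each justified by listing all of its moves:
(0,3): →(0,2)(W), (0,1)(W) — all W, so L
(0,6): →(0,5)(W), (0,4)(W), (0,2)(W) — all W, so L
(1,3): →(1,2)(W), (1,1)(W) — all W, so L
(1,6): →(1,5)(W), (1,4)(W), (1,2)(W) — all W, so L
(2,1): →(0,1)(W), (2,0)(W) — all W, so L
(2,4): →(0,4)(W), (2,3)(W), (2,2)(W), (2,0)(W) — all W, so L
Every other cell has at least one move into one of the L cells above, so it is W.
From (2,6) Alice can move to (0,6), reaching an L position.

Alice wins.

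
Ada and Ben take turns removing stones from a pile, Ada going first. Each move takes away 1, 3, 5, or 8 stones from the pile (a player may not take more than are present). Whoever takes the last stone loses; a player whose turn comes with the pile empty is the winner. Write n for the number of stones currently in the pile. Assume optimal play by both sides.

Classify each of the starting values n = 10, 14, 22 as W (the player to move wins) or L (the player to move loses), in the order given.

Compute win/loss labels from the base case upward. A position with no move is W. Any other position is W if it can reach an L in one move, else L.
n=0: no move; the opponent has just taken the last stone and therefore loses → W
n=1: L (sole option 0(W) is W)
n=2: W (go to 1, an L position)
n=3: L (options 2(W), 0(W) are all W)
n=4: W (go to 3, an L position)
n=5: L (options 4(W), 2(W), 0(W) are all W)
n=6: W (go to 5, an L position)
n=7: L (options 6(W), 4(W), 2(W) are all W)
n=8: W (go to 7, an L position)
n=9: W (go to 1, an L position)
n=10: W (go to 7, an L position)
n=11: W (go to 3, an L position)
n=12: W (go to 7, an L position)
n=13: W (go to 5, an L position)
n=14: L (options 13(W), 11(W), 9(W), 6(W) are all W)
n=15: W (go to 14, an L position)
n=16: L (options 15(W), 13(W), 11(W), 8(W) are all W)
n=17: W (go to 16, an L position)
n=18: L (options 17(W), 15(W), 13(W), 10(W) are all W)
n=19: W (go to 18, an L position)
n=20: L (options 19(W), 17(W), 15(W), 12(W) are all W)
n=21: W (go to 20, an L position)
n=22: W (go to 14, an L position)

10: W, 14: L, 22: W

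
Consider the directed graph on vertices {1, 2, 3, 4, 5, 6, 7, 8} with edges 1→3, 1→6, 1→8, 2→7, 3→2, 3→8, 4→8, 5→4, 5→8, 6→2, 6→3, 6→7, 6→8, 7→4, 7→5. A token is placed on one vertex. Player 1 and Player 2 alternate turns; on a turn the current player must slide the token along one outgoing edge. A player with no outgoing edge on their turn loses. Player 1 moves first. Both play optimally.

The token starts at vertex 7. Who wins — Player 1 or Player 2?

Player 2 wins.

Build the W/L table. Terminal = L. A non-terminal position is W if it has a move to some L; otherwise it is L.
Every edge goes from a vertex to one that appears earlier in the order 8, 4, 5, 7, 2, 3, 6, 1, so processing vertices in that order labels each vertex after all of its successors.
8: no outgoing edge → L
4: W (go to 8, an L position)
5: W (go to 8, an L position)
7: L (options 5(W), 4(W) are all W)
2: W (go to 7, an L position)
3: W (go to 8, an L position)
6: W (go to 7, an L position)
1: W (go to 8, an L position)
Every move from 7 reaches a W position, so the mover loses.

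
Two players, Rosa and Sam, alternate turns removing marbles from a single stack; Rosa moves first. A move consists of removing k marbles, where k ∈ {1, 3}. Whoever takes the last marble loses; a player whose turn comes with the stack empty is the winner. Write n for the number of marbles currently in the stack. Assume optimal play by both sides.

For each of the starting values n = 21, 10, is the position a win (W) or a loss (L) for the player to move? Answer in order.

Compute win/loss labels from the base case upward. A position with no move is W. Any other position is W if it can reach an L in one move, else L.
n=0: no move; the opponent has just taken the last marble and therefore loses → W
n=1: →0(W) only, which is W, so L
n=2: →1(L), so W
n=3: →2(W), 0(W) — all W, so L
n=4: →3(L), so W
n=5: →4(W), 2(W) — all W, so L
n=6: →5(L), so W
n=7: →6(W), 4(W) — all W, so L
n=8: →7(L), so W
n=9: →8(W), 6(W) — all W, so L
n=10: →9(L), so W
n=11: →10(W), 8(W) — all W, so L
n=12: →11(L), so W
n=13: →12(W), 10(W) — all W, so L
n=14: →13(L), so W
n=15: →14(W), 12(W) — all W, so L
n=16: →15(L), so W
n=17: →16(W), 14(W) — all W, so L
n=18: →17(L), so W
n=19: →18(W), 16(W) — all W, so L
n=20: →19(L), so W
n=21: →20(W), 18(W) — all W, so L

21: L, 10: W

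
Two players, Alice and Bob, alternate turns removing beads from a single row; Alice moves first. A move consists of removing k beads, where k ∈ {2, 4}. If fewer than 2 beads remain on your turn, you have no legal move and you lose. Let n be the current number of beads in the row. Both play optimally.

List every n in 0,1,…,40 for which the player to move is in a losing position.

0, 1, 6, 7, 12, 13, 18, 19, 24, 25, 30, 31, 36, 37

Positions with no move are L. A position that does have a move is losing for the player to move precisely when every available move leads to a winning position for the opponent. Fill in the labels:
n=0: no move → L
n=1: no move → L
n=2: W (go to 0, an L position)
n=3: W (go to 1, an L position)
n=4: W (go to 0, an L position)
n=5: W (go to 1, an L position)
n=6: L (options 4(W), 2(W) are all W)
n=7: L (options 5(W), 3(W) are all W)
n=8: W (go to 6, an L position)
n=9: W (go to 7, an L position)
n=10: W (go to 6, an L position)
n=11: W (go to 7, an L position)
n=12: L (options 10(W), 8(W) are all W)
n=13: L (options 11(W), 9(W) are all W)
n=14: W (go to 12, an L position)
n=15: W (go to 13, an L position)
n=16: W (go to 12, an L position)
n=17: W (go to 13, an L position)
n=18: L (options 16(W), 14(W) are all W)
n=19: L (options 17(W), 15(W) are all W)
n=20: W (go to 18, an L position)
n=21: W (go to 19, an L position)
n=22: W (go to 18, an L position)
n=23: W (go to 19, an L position)
n=24: L (options 22(W), 20(W) are all W)
n=25: L (options 23(W), 21(W) are all W)
n=26: W (go to 24, an L position)
n=27: W (go to 25, an L position)
n=28: W (go to 24, an L position)
n=29: W (go to 25, an L position)
n=30: L (options 28(W), 26(W) are all W)
n=31: L (options 29(W), 27(W) are all W)
n=32: W (go to 30, an L position)
n=33: W (go to 31, an L position)
n=34: W (go to 30, an L position)
n=35: W (go to 31, an L position)
n=36: L (options 34(W), 32(W) are all W)
n=37: L (options 35(W), 33(W) are all W)
n=38: W (go to 36, an L position)
n=39: W (go to 37, an L position)
n=40: W (go to 36, an L position)
The losing starting values of n are exactly the entries labelled L in this table (14 of them).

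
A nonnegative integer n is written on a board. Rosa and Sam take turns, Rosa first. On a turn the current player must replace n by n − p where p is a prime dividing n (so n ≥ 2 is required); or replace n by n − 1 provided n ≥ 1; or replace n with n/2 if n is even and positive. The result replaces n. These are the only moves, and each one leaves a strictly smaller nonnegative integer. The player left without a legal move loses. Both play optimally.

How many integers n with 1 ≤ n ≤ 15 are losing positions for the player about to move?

Use the standard recursion: the mover loses at a terminal position; elsewhere, the mover wins exactly when some move hands the opponent an L position.
n=0: no move → L
n=1: reaches L-position 0 → W
n=2: reaches L-position 0 → W
n=3: reaches L-position 0 → W
n=4: only reaches 2(W), 3(W), all W → L
n=5: reaches L-position 0 → W
n=6: reaches L-position 4 → W
n=7: reaches L-position 0 → W
n=8: reaches L-position 4 → W
n=9: only reaches 6(W), 8(W), all W → L
n=10: reaches L-position 9 → W
n=11: reaches L-position 0 → W
n=12: reaches L-position 9 → W
n=13: reaches L-position 0 → W
n=14: only reaches 7(W), 12(W), 13(W), all W → L
n=15: reaches L-position 14 → W
L entries with 1 ≤ n ≤ 15 (n=0 is outside the asked range and is not counted): n = 4, 9, 14; that makes 3.

3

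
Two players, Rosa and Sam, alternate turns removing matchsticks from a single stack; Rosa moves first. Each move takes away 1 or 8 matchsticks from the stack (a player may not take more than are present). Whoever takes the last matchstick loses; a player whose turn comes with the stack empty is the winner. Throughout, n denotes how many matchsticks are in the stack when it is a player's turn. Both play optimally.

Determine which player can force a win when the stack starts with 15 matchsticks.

Label each position W (a win for the player to move) or L (a loss). A position with no legal move is W; any other position is W exactly when some move reaches an L, and L when every move reaches a W.
n=0: no move; the opponent has just taken the last matchstick and therefore loses → W
n=1: →0(W) only, which is W, so L
n=2: →1(L), so W
n=3: →2(W) only, which is W, so L
n=4: →3(L), so W
n=5: →4(W) only, which is W, so L
n=6: →5(L), so W
n=7: →6(W) only, which is W, so L
n=8: →7(L), so W
n=9: →1(L), so W
n=10: →9(W), 2(W) — all W, so L
n=11: →10(L), so W
n=12: →11(W), 4(W) — all W, so L
n=13: →12(L), so W
n=14: →13(W), 6(W) — all W, so L
n=15: →14(L), so W
From 15 Rosa can remove 1, leaving 14, reaching an L position.

Rosa wins.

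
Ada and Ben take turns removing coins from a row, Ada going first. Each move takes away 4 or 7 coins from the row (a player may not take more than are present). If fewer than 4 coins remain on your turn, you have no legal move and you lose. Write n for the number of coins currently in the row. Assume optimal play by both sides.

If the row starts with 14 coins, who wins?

Use the standard recursion: the mover loses at a terminal position; elsewhere, the mover wins exactly when some move hands the opponent an L position.
n=0: no move → L
n=1: no move → L
n=2: no move → L
n=3: no move → L
n=4: reaches L-position 0 → W
n=5: reaches L-position 1 → W
n=6: reaches L-position 2 → W
n=7: reaches L-position 3 → W
n=8: reaches L-position 1 → W
n=9: reaches L-position 2 → W
n=10: reaches L-position 3 → W
n=11: only reaches 7(W), 4(W), all W → L
n=12: only reaches 8(W), 5(W), all W → L
n=13: only reaches 9(W), 6(W), all W → L
n=14: only reaches 10(W), 7(W), all W → L
The starting position 14 is L: whatever Ada does, the opponent receives a W position.

Ben wins.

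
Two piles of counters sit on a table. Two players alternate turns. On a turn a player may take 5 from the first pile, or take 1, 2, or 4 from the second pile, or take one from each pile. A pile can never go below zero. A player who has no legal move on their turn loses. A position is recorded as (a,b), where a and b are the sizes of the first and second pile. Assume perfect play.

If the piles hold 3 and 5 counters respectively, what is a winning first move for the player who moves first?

Move to (3,3).

Compute win/loss labels from the base case upward. A position with no move is L. Any other position is W if it can reach an L in one move, else L.
No move ever increases a pile, so every position that can arise here has a ≤ 3 and b ≤ 5; it is enough to label the cells with 0 ≤ a ≤ 3 and 0 ≤ b ≤ 5.
Every move lowers a or b (never raises either), so fill the grid row by row in increasing a, and left to right within a row: each cell's successors are then already labelled.
      b=0  b=1  b=2  b=3  b=4  b=5
a=0:    L    W    W    L    W    W
a=1:    L    W    W    L    W    W
a=2:    L    W    W    L    W    W
a=3:    L    W    W    L    W    W
Cells with no legal move (terminal, hence L): (0,0), (1,0), (2,0), (3,0).
The remaining L cells, each justified by listing all of its moves:
(0,3): only reaches (0,2)(W), (0,1)(W), all W → L
(1,3): only reaches (1,2)(W), (1,1)(W), (0,2)(W), all W → L
(2,3): only reaches (2,2)(W), (2,1)(W), (1,2)(W), all W → L
(3,3): only reaches (3,2)(W), (3,1)(W), (2,2)(W), all W → L
Every other cell has at least one move into one of the L cells above, so it is W.
From (3,5), the L positions reachable in one move are: (3,3).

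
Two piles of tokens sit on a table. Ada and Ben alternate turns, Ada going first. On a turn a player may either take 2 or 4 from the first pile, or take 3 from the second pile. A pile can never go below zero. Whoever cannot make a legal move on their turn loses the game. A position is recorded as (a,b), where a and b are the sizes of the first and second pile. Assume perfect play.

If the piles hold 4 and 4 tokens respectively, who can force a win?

Compute win/loss labels from the base case upward. A position with no move is L. Any other position is W if it can reach an L in one move, else L.
No move ever increases a pile, so every position that can arise here has a ≤ 4 and b ≤ 4; it is enough to label the cells with 0 ≤ a ≤ 4 and 0 ≤ b ≤ 4.
Every move lowers a or b (never raises either), so fill the grid row by row in increasing a, and left to right within a row: each cell's successors are then already labelled.
      b=0  b=1  b=2  b=3  b=4
a=0:    L    L    L    W    W
a=1:    L    L    L    W    W
a=2:    W    W    W    L    L
a=3:    W    W    W    L    L
a=4:    W    W    W    W    W
Cells with no legal move (terminal, hence L): (0,0), (0,1), (0,2), (1,0), (1,1), (1,2).
The remaining L cells, each justified by listing all of its moves:
(2,3): moves to (0,3)(W), (2,0)(W); every one is W ⇒ L
(2,4): moves to (0,4)(W), (2,1)(W); every one is W ⇒ L
(3,3): moves to (1,3)(W), (3,0)(W); every one is W ⇒ L
(3,4): moves to (1,4)(W), (3,1)(W); every one is W ⇒ L
Every other cell has at least one move into one of the L cells above, so it is W.
From (4,4) Ada can move to (2,4), reaching an L position.

Ada wins.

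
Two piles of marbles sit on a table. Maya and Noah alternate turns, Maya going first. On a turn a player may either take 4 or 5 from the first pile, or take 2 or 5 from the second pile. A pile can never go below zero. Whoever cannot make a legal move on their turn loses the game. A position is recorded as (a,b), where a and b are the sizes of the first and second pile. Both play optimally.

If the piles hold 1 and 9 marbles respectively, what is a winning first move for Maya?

Work bottom-up. With no move the player to move loses. Otherwise the position is W if at least one move leads to an L position for the opponent, and L if every move leads to a W.
No move ever increases a pile, so every position that can arise here has a ≤ 1 and b ≤ 9; it is enough to label the cells with 0 ≤ a ≤ 1 and 0 ≤ b ≤ 9.
Every move lowers a or b (never raises either), so fill the grid row by row in increasing a, and left to right within a row: each cell's successors are then already labelled.
      b=0  b=1  b=2  b=3  b=4  b=5  b=6  b=7  b=8  b=9
a=0:    L    L    W    W    L    W    W    L    L    W
a=1:    L    L    W    W    L    W    W    L    L    W
Cells with no legal move (terminal, hence L): (0,0), (0,1), (1,0), (1,1).
The remaining L cells, each justified by listing all of its moves:
(0,4): →(0,2)(W) only, which is W, so L
(0,7): →(0,5)(W), (0,2)(W) — all W, so L
(0,8): →(0,6)(W), (0,3)(W) — all W, so L
(1,4): →(1,2)(W) only, which is W, so L
(1,7): →(1,5)(W), (1,2)(W) — all W, so L
(1,8): →(1,6)(W), (1,3)(W) — all W, so L
Every other cell has at least one move into one of the L cells above, so it is W.
From (1,9), the L positions reachable in one move are: (1,7), (1,4). Any move reaching one of these is winning.

Move to (1,7).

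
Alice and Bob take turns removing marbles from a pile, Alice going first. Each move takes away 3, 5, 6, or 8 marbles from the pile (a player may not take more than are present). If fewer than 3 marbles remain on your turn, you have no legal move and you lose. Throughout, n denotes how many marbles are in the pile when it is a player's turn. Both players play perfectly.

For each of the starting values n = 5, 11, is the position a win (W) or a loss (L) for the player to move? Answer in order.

5: W, 11: L

Classify positions by backward induction: terminal positions (no move available) are L. From any other position, the mover wins iff some move reaches an L.
n=0: no move → L
n=1: no move → L
n=2: no move → L
n=3: →0(L), so W
n=4: →1(L), so W
n=5: →2(L), so W
n=6: →1(L), so W
n=7: →2(L), so W
n=8: →2(L), so W
n=9: →1(L), so W
n=10: →2(L), so W
n=11: →8(W), 6(W), 5(W), 3(W) — all W, so L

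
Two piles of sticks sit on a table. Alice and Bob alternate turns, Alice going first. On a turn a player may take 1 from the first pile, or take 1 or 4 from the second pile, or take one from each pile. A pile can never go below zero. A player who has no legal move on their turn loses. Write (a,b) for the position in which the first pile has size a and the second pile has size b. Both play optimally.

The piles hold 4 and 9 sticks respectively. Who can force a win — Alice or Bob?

Alice wins.

Compute win/loss labels from the base case upward. A position with no move is L. Any other position is W if it can reach an L in one move, else L.
No move ever increases a pile, so every position that can arise here has a ≤ 4 and b ≤ 9; it is enough to label the cells with 0 ≤ a ≤ 4 and 0 ≤ b ≤ 9.
Every move lowers a or b (never raises either), so fill the grid row by row in increasing a, and left to right within a row: each cell's successors are then already labelled.
      b=0  b=1  b=2  b=3  b=4  b=5  b=6  b=7  b=8  b=9
a=0:    L    W    L    W    W    L    W    L    W    W
a=1:    W    W    W    W    L    W    W    W    W    L
a=2:    L    W    L    W    W    W    W    L    W    W
a=3:    W    W    W    W    L    W    L    W    W    L
a=4:    L    W    L    W    W    W    W    W    L    W
Cells with no legal move (terminal, hence L): (0,0).
The remaining L cells, each justified by listing all of its moves:
(0,2): the only move is to (0,1)(W), a W ⇒ L
(0,5): moves to (0,4)(W), (0,1)(W); every one is W ⇒ L
(0,7): moves to (0,6)(W), (0,3)(W); every one is W ⇒ L
(1,4): moves to (0,4)(W), (1,3)(W), (1,0)(W), (0,3)(W); every one is W ⇒ L
(1,9): moves to (0,9)(W), (1,8)(W), (1,5)(W), (0,8)(W); every one is W ⇒ L
(2,0): the only move is to (1,0)(W), a W ⇒ L
(2,2): moves to (1,2)(W), (2,1)(W), (1,1)(W); every one is W ⇒ L
(2,7): moves to (1,7)(W), (2,6)(W), (2,3)(W), (1,6)(W); every one is W ⇒ L
(3,4): moves to (2,4)(W), (3,3)(W), (3,0)(W), (2,3)(W); every one is W ⇒ L
(3,6): moves to (2,6)(W), (3,5)(W), (3,2)(W), (2,5)(W); every one is W ⇒ L
(3,9): moves to (2,9)(W), (3,8)(W), (3,5)(W), (2,8)(W); every one is W ⇒ L
(4,0): the only move is to (3,0)(W), a W ⇒ L
(4,2): moves to (3,2)(W), (4,1)(W), (3,1)(W); every one is W ⇒ L
(4,8): moves to (3,8)(W), (4,7)(W), (4,4)(W), (3,7)(W); every one is W ⇒ L
Every other cell has at least one move into one of the L cells above, so it is W.
The starting position (4,9) is W: Alice should move to (3,9), handing over an L position.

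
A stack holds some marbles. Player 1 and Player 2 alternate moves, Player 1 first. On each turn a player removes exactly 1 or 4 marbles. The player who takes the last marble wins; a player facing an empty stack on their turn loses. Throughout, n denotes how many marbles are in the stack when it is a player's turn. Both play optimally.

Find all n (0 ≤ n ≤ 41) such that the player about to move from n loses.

0, 2, 5, 7, 10, 12, 15, 17, 20, 22, 25, 27, 30, 32, 35, 37, 40

Compute win/loss labels from the base case upward. A position with no move is L. Any other position is W if it can reach an L in one move, else L.
n=0: no move → L
n=1: can move to 0, which is L ⇒ W
n=2: the only move is to 1(W), a W ⇒ L
n=3: can move to 2, which is L ⇒ W
n=4: can move to 0, which is L ⇒ W
n=5: moves to 4(W), 1(W); every one is W ⇒ L
n=6: can move to 5, which is L ⇒ W
n=7: moves to 6(W), 3(W); every one is W ⇒ L
n=8: can move to 7, which is L ⇒ W
n=9: can move to 5, which is L ⇒ W
n=10: moves to 9(W), 6(W); every one is W ⇒ L
n=11: can move to 10, which is L ⇒ W
n=12: moves to 11(W), 8(W); every one is W ⇒ L
n=13: can move to 12, which is L ⇒ W
n=14: can move to 10, which is L ⇒ W
n=15: moves to 14(W), 11(W); every one is W ⇒ L
n=16: can move to 15, which is L ⇒ W
n=17: moves to 16(W), 13(W); every one is W ⇒ L
n=18: can move to 17, which is L ⇒ W
n=19: can move to 15, which is L ⇒ W
n=20: moves to 19(W), 16(W); every one is W ⇒ L
n=21: can move to 20, which is L ⇒ W
n=22: moves to 21(W), 18(W); every one is W ⇒ L
n=23: can move to 22, which is L ⇒ W
n=24: can move to 20, which is L ⇒ W
n=25: moves to 24(W), 21(W); every one is W ⇒ L
n=26: can move to 25, which is L ⇒ W
n=27: moves to 26(W), 23(W); every one is W ⇒ L
n=28: can move to 27, which is L ⇒ W
n=29: can move to 25, which is L ⇒ W
n=30: moves to 29(W), 26(W); every one is W ⇒ L
n=31: can move to 30, which is L ⇒ W
n=32: moves to 31(W), 28(W); every one is W ⇒ L
n=33: can move to 32, which is L ⇒ W
n=34: can move to 30, which is L ⇒ W
n=35: moves to 34(W), 31(W); every one is W ⇒ L
n=36: can move to 35, which is L ⇒ W
n=37: moves to 36(W), 33(W); every one is W ⇒ L
n=38: can move to 37, which is L ⇒ W
n=39: can move to 35, which is L ⇒ W
n=40: moves to 39(W), 36(W); every one is W ⇒ L
n=41: can move to 40, which is L ⇒ W
The losing starting values of n are exactly the entries labelled L in this table (17 of them).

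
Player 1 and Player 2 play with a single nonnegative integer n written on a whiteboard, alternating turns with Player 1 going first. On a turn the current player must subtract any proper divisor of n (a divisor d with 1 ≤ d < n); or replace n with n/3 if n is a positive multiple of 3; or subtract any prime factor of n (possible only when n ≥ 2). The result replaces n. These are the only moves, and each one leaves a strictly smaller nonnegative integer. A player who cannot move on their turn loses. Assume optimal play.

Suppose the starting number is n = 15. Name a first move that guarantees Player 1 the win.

Label each position W (a win for the player to move) or L (a loss). A position with no legal move is L; any other position is W exactly when some move reaches an L, and L when every move reaches a W.
n=0: no move → L
n=1: no move → L
n=2: W (go to 0, an L position)
n=3: W (go to 0, an L position)
n=4: L (options 2(W), 3(W) are all W)
n=5: W (go to 0, an L position)
n=6: W (go to 4, an L position)
n=7: W (go to 0, an L position)
n=8: W (go to 4, an L position)
n=9: L (options 3(W), 6(W), 8(W) are all W)
n=10: W (go to 9, an L position)
n=11: W (go to 0, an L position)
n=12: W (go to 4, an L position)
n=13: W (go to 0, an L position)
n=14: L (options 7(W), 12(W), 13(W) are all W)
n=15: W (go to 14, an L position)
From 15, the L positions reachable in one move are: 14.

Move to 14.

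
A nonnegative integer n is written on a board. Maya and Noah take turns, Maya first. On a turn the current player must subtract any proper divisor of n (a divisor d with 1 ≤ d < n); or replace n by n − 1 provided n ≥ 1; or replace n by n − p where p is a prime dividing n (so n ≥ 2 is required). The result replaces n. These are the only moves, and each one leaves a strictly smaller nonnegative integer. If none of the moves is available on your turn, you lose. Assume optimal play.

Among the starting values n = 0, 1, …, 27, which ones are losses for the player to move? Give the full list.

0, 4, 9, 14, 20, 26

Use the standard recursion: the mover loses at a terminal position; elsewhere, the mover wins exactly when some move hands the opponent an L position.
n=0: no move → L
n=1: →0(L), so W
n=2: →0(L), so W
n=3: →0(L), so W
n=4: →2(W), 3(W) — all W, so L
n=5: →0(L), so W
n=6: →4(L), so W
n=7: →0(L), so W
n=8: →4(L), so W
n=9: →6(W), 8(W) — all W, so L
n=10: →9(L), so W
n=11: →0(L), so W
n=12: →9(L), so W
n=13: →0(L), so W
n=14: →7(W), 12(W), 13(W) — all W, so L
n=15: →14(L), so W
n=16: →14(L), so W
n=17: →0(L), so W
n=18: →9(L), so W
n=19: →0(L), so W
n=20: →10(W), 15(W), 16(W), 18(W), 19(W) — all W, so L
n=21: →14(L), so W
n=22: →20(L), so W
n=23: →0(L), so W
n=24: →20(L), so W
n=25: →20(L), so W
n=26: →13(W), 24(W), 25(W) — all W, so L
n=27: →26(L), so W
The losing starting values of n are exactly the entries labelled L in this table (6 of them).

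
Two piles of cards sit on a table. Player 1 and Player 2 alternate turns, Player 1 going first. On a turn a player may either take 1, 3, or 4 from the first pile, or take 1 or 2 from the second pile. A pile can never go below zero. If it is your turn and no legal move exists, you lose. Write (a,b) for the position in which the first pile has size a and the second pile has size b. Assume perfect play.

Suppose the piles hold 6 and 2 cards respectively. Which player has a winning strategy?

Classify positions by backward induction: terminal positions (no move available) are L. From any other position, the mover wins iff some move reaches an L.
No move ever increases a pile, so every position that can arise here has a ≤ 6 and b ≤ 2; it is enough to label the cells with 0 ≤ a ≤ 6 and 0 ≤ b ≤ 2.
Every move lowers a or b (never raises either), so fill the grid row by row in increasing a, and left to right within a row: each cell's successors are then already labelled.
      b=0  b=1  b=2
a=0:    L    W    W
a=1:    W    L    W
a=2:    L    W    W
a=3:    W    L    W
a=4:    W    W    L
a=5:    W    W    W
a=6:    W    W    L
Cells with no legal move (terminal, hence L): (0,0).
The remaining L cells, each justified by listing all of its moves:
(1,1): →(0,1)(W), (1,0)(W) — all W, so L
(2,0): →(1,0)(W) only, which is W, so L
(3,1): →(2,1)(W), (0,1)(W), (3,0)(W) — all W, so L
(4,2): →(3,2)(W), (1,2)(W), (0,2)(W), (4,1)(W), (4,0)(W) — all W, so L
(6,2): →(5,2)(W), (3,2)(W), (2,2)(W), (6,1)(W), (6,0)(W) — all W, so L
Every other cell has at least one move into one of the L cells above, so it is W.
Every move from (6,2) reaches a W position, so the mover loses.

Player 2 wins.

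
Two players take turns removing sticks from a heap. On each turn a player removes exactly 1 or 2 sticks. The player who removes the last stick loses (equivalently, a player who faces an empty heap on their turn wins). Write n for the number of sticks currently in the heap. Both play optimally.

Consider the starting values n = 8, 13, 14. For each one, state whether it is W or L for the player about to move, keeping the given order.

8: W, 13: L, 14: W

Build the W/L table. Terminal = W. A non-terminal position is W if it has a move to some L; otherwise it is L.
n=0: no move; the opponent has just taken the last stick and therefore loses → W
n=1: →0(W) only, which is W, so L
n=2: →1(L), so W
n=3: →1(L), so W
n=4: →3(W), 2(W) — all W, so L
n=5: →4(L), so W
n=6: →4(L), so W
n=7: →6(W), 5(W) — all W, so L
n=8: →7(L), so W
n=9: →7(L), so W
n=10: →9(W), 8(W) — all W, so L
n=11: →10(L), so W
n=12: →10(L), so W
n=13: →12(W), 11(W) — all W, so L
n=14: →13(L), so W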